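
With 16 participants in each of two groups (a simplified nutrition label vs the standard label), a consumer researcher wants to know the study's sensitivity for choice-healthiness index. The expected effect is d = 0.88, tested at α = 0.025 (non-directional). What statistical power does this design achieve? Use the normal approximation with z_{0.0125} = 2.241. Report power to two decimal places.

power ≈ 0.60

For two equal groups, power = Φ(d·√(n/2) − z_{α/2}).
d·√(n/2) = 0.88 × √(16/2) = 0.88 × 2.828 = 2.489.
z_β = 2.489 − 2.241 = 0.248.
Power = Φ(0.248) = 0.598.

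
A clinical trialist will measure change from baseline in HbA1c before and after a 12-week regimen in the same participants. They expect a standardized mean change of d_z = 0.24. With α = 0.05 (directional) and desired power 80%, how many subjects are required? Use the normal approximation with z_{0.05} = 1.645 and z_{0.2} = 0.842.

n = 108 pairs

For a paired (one-sample on differences) test: n = ((z_{α} + z_β) / d)².
z_{α} + z_β = 1.645 + 0.842 = 2.487.
n = (2.487 / 0.24)² = 10.363² = 107.38.
Round up.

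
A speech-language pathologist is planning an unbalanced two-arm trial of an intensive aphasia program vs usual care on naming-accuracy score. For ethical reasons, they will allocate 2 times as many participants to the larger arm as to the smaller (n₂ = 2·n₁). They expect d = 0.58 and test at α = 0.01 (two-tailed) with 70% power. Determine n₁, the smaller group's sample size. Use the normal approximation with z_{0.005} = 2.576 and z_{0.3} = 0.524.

n₁ = 43

With allocation ratio k = n₂/n₁ = 2, Var(x̄₁−x̄₂) = σ²(1/n₁ + 1/(k·n₁)) = σ²·(k+1)/(k·n₁).
So n₁ = (1 + 1/k)·((z_{α/2} + z_β)/d)² = 1.500 × (3.100/0.58)².
n₁ = 1.500 × 28.57 = 42.9.
Round up: n₁ = 43, giving n₂ = 2 × 43 = 86.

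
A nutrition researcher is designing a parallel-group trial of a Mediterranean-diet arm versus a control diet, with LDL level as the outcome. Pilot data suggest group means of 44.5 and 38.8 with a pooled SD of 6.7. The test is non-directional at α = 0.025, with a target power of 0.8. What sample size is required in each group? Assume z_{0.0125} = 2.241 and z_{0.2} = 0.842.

Cohen's d = |M₁ − M₂| / SD_pooled = |44.5 − 38.8| / 6.7 = 5.7 / 6.7 = 0.851.
For two independent groups with equal n: n = 2·((z_{α/2} + z_β) / d)².
z_{α/2} + z_β = 2.241 + 0.842 = 3.083.
n = 2 × (3.083 / 0.851)² = 2 × 3.623² = 2 × 13.12 = 26.2.
Round up to the next whole participant.

n = 27 per group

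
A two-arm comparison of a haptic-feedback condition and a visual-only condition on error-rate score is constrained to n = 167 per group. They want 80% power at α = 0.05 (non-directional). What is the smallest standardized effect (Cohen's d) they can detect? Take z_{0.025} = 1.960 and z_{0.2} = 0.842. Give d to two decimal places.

For two independent groups of n = 167 each: d_min = (z_{α/2} + z_β)·√(2/n).
z-sum = 1.960 + 0.842 = 2.802.
d_min = 2.802 × √(2/167) = 2.802 × 0.1094 = 0.307.

d_min ≈ 0.31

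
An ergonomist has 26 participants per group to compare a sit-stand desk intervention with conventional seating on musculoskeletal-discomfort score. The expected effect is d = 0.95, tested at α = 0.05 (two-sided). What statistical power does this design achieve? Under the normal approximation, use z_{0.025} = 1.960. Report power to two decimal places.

power ≈ 0.93

For two equal groups, power = Φ(d·√(n/2) − z_{α/2}).
d·√(n/2) = 0.95 × √(26/2) = 0.95 × 3.606 = 3.425.
z_β = 3.425 − 1.960 = 1.465.
Power = Φ(1.465) = 0.929.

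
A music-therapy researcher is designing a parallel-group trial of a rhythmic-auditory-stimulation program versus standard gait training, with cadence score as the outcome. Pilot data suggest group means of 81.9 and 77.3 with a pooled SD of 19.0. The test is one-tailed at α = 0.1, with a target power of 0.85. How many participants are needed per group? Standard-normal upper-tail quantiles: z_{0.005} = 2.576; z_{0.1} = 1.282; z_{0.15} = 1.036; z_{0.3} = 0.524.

Cohen's d = |M₁ − M₂| / SD_pooled = |81.9 − 77.3| / 19.0 = 4.6 / 19.0 = 0.242.
For two independent groups with equal n: n = 2·((z_{α} + z_β) / d)².
z_{α} + z_β = 1.282 + 1.036 = 2.318.
n = 2 × (2.318 / 0.242)² = 2 × 9.579² = 2 × 91.75 = 183.5.
Round up to the next whole participant.

n = 184 per group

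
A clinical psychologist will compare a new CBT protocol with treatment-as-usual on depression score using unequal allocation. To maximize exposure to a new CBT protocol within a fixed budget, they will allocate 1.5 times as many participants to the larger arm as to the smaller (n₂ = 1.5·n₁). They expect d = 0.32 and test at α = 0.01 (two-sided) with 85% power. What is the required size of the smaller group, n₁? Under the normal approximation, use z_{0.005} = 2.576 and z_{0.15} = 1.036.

With allocation ratio k = n₂/n₁ = 1.5, Var(x̄₁−x̄₂) = σ²(1/n₁ + 1/(k·n₁)) = σ²·(k+1)/(k·n₁).
So n₁ = (1 + 1/k)·((z_{α/2} + z_β)/d)² = 1.667 × (3.612/0.32)².
n₁ = 1.667 × 127.41 = 212.3.
Round up: n₁ = 213, giving n₂ = ⌈1.5 × 213⌉ = ⌈319.5⌉ = 320.

n₁ = 213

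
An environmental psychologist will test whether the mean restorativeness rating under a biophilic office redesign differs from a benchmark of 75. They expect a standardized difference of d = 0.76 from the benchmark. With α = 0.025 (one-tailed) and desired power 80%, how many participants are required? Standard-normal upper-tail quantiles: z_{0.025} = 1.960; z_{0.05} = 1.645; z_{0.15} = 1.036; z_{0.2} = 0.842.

For a one-sample test: n = ((z_{α} + z_β) / d)².
z_{α} + z_β = 1.960 + 0.842 = 2.802.
n = (2.802 / 0.76)² = 3.687² = 13.59.
Round up.

n = 14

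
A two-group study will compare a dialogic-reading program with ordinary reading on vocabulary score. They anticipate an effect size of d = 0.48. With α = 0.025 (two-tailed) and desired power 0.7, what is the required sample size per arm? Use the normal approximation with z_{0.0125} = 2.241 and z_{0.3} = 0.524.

n = 67 per group

For two independent groups with equal n: n = 2·((z_{α/2} + z_β) / d)².
z_{α/2} + z_β = 2.241 + 0.524 = 2.765.
n = 2 × (2.765 / 0.48)² = 2 × 5.760² = 2 × 33.18 = 66.4.
Round up to the next whole participant.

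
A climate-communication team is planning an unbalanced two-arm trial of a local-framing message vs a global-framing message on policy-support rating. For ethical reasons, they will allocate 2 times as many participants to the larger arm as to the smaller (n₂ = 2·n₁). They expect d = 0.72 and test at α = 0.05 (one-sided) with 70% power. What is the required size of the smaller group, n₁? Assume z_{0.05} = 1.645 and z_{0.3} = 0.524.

n₁ = 14

With allocation ratio k = n₂/n₁ = 2, Var(x̄₁−x̄₂) = σ²(1/n₁ + 1/(k·n₁)) = σ²·(k+1)/(k·n₁).
So n₁ = (1 + 1/k)·((z_{α} + z_β)/d)² = 1.500 × (2.169/0.72)².
n₁ = 1.500 × 9.08 = 13.6.
Round up: n₁ = 14, giving n₂ = 2 × 14 = 28.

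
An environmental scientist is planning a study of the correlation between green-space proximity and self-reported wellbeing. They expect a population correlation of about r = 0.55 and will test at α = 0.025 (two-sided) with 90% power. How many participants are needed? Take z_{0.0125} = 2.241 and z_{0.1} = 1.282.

Fisher's z: C = ½·ln((1+r)/(1−r)) = ½·ln(3.4444) = 0.6184.
n = ((z_{α/2} + z_β)/C)² + 3.
(2.241 + 1.282) / 0.6184 = 3.523 / 0.6184 = 5.697.
n = 5.697² + 3 = 32.46 + 3 = 35.5.
Round up.

n = 36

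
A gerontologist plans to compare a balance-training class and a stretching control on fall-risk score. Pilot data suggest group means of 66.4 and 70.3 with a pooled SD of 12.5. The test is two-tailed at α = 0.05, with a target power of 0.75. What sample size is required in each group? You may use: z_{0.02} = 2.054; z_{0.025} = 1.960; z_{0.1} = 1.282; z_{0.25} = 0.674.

Cohen's d = |M₁ − M₂| / SD_pooled = |66.4 − 70.3| / 12.5 = 3.9 / 12.5 = 0.312.
For two independent groups with equal n: n = 2·((z_{α/2} + z_β) / d)².
z_{α/2} + z_β = 1.960 + 0.674 = 2.634.
n = 2 × (2.634 / 0.312)² = 2 × 8.442² = 2 × 71.27 = 142.5.
Round up to the next whole participant.

n = 143 per group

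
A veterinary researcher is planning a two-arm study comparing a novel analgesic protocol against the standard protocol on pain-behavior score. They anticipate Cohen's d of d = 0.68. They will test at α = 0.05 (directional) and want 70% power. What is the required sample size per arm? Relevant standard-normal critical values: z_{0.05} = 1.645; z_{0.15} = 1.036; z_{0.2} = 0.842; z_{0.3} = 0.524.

For two independent groups with equal n: n = 2·((z_{α} + z_β) / d)².
z_{α} + z_β = 1.645 + 0.524 = 2.169.
n = 2 × (2.169 / 0.68)² = 2 × 3.190² = 2 × 10.17 = 20.3.
Round up to the next whole participant.

n = 21 per group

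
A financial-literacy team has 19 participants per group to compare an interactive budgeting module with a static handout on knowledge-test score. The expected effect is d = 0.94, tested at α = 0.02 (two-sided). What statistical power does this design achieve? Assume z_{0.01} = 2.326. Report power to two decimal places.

For two equal groups, power = Φ(d·√(n/2) − z_{α/2}).
d·√(n/2) = 0.94 × √(19/2) = 0.94 × 3.082 = 2.897.
z_β = 2.897 − 2.326 = 0.571.
Power = Φ(0.571) = 0.716.

power ≈ 0.72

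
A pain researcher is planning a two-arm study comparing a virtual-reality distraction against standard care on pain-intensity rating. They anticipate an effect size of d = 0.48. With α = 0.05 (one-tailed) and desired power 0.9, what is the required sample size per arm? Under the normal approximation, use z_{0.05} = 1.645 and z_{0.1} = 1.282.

For two independent groups with equal n: n = 2·((z_{α} + z_β) / d)².
z_{α} + z_β = 1.645 + 1.282 = 2.927.
n = 2 × (2.927 / 0.48)² = 2 × 6.098² = 2 × 37.18 = 74.4.
Round up to the next whole participant.

n = 75 per group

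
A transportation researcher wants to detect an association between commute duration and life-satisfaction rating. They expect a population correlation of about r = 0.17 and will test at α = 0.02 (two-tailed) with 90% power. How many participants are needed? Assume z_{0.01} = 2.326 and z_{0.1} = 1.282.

Fisher's z: C = ½·ln((1+r)/(1−r)) = ½·ln(1.4096) = 0.1717.
n = ((z_{α/2} + z_β)/C)² + 3.
(2.326 + 1.282) / 0.1717 = 3.608 / 0.1717 = 21.013.
n = 21.013² + 3 = 441.56 + 3 = 444.6.
Round up.

n = 445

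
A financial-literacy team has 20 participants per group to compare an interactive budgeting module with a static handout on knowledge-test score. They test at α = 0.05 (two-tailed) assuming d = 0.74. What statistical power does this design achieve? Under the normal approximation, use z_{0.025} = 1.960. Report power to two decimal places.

For two equal groups, power = Φ(d·√(n/2) − z_{α/2}).
d·√(n/2) = 0.74 × √(20/2) = 0.74 × 3.162 = 2.340.
z_β = 2.340 − 1.960 = 0.380.
Power = Φ(0.380) = 0.648.

power ≈ 0.65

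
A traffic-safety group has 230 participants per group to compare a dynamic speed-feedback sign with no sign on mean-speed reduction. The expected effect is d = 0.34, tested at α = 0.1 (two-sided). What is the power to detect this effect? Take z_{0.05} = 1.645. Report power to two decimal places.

For two equal groups, power = Φ(d·√(n/2) − z_{α/2}).
d·√(n/2) = 0.34 × √(230/2) = 0.34 × 10.724 = 3.646.
z_β = 3.646 − 1.645 = 2.001.
Power = Φ(2.001) = 0.977.

power ≈ 0.98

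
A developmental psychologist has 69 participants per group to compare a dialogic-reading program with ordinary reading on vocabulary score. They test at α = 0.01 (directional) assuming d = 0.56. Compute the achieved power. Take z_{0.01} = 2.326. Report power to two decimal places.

For two equal groups, power = Φ(d·√(n/2) − z_{α}).
d·√(n/2) = 0.56 × √(69/2) = 0.56 × 5.874 = 3.289.
z_β = 3.289 − 2.326 = 0.963.
Power = Φ(0.963) = 0.832.

power ≈ 0.83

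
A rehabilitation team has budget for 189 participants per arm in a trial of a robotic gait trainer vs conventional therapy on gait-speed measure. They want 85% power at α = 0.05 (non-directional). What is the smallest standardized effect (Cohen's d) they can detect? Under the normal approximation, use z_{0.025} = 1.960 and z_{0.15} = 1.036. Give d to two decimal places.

d_min ≈ 0.31

For two independent groups of n = 189 each: d_min = (z_{α/2} + z_β)·√(2/n).
z-sum = 1.960 + 1.036 = 2.996.
d_min = 2.996 × √(2/189) = 2.996 × 0.1029 = 0.308.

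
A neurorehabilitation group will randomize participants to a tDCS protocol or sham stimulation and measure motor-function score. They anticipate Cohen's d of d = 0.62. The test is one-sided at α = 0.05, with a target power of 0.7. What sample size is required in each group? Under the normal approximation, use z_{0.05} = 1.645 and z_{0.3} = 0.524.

For two independent groups with equal n: n = 2·((z_{α} + z_β) / d)².
z_{α} + z_β = 1.645 + 0.524 = 2.169.
n = 2 × (2.169 / 0.62)² = 2 × 3.498² = 2 × 12.24 = 24.5.
Round up to the next whole participant.

n = 25 per group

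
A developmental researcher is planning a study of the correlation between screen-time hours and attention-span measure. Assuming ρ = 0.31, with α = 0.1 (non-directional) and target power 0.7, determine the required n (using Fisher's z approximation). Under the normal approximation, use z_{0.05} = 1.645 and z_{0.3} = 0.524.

Fisher's z: C = ½·ln((1+r)/(1−r)) = ½·ln(1.8986) = 0.3205.
n = ((z_{α/2} + z_β)/C)² + 3.
(1.645 + 0.524) / 0.3205 = 2.169 / 0.3205 = 6.768.
n = 6.768² + 3 = 45.80 + 3 = 48.8.
Round up.

n = 49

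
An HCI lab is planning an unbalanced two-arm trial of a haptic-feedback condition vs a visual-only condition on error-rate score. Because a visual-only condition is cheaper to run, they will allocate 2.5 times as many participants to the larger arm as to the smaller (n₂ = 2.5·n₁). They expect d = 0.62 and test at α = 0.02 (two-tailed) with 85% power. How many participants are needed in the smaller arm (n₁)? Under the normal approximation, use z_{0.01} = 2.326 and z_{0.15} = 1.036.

With allocation ratio k = n₂/n₁ = 2.5, Var(x̄₁−x̄₂) = σ²(1/n₁ + 1/(k·n₁)) = σ²·(k+1)/(k·n₁).
So n₁ = (1 + 1/k)·((z_{α/2} + z_β)/d)² = 1.400 × (3.362/0.62)².
n₁ = 1.400 × 29.40 = 41.2.
Round up: n₁ = 42, giving n₂ = 2.5 × 42 = 105.

n₁ = 42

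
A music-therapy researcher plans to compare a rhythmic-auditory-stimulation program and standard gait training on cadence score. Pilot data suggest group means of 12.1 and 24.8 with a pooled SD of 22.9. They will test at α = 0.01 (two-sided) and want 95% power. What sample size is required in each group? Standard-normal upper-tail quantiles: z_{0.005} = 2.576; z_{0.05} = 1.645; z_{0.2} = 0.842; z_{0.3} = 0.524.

Cohen's d = |M₁ − M₂| / SD_pooled = |12.1 − 24.8| / 22.9 = 12.7 / 22.9 = 0.555.
For two independent groups with equal n: n = 2·((z_{α/2} + z_β) / d)².
z_{α/2} + z_β = 2.576 + 1.645 = 4.221.
n = 2 × (4.221 / 0.555)² = 2 × 7.605² = 2 × 57.84 = 115.7.
Round up to the next whole participant.

n = 116 per group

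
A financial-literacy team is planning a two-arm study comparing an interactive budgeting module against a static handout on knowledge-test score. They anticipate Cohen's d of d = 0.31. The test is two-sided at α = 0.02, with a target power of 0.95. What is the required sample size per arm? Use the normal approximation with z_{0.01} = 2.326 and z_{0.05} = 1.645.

For two independent groups with equal n: n = 2·((z_{α/2} + z_β) / d)².
z_{α/2} + z_β = 2.326 + 1.645 = 3.971.
n = 2 × (3.971 / 0.31)² = 2 × 12.810² = 2 × 164.09 = 328.2.
Round up to the next whole participant.

n = 329 per group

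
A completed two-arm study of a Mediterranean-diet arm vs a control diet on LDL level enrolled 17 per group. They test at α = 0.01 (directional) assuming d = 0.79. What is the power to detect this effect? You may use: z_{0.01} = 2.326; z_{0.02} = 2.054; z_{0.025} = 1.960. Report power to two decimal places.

For two equal groups, power = Φ(d·√(n/2) − z_{α}).
d·√(n/2) = 0.79 × √(17/2) = 0.79 × 2.915 = 2.303.
z_β = 2.303 − 2.326 = -0.023.
Power = Φ(-0.023) = 0.491.

power ≈ 0.49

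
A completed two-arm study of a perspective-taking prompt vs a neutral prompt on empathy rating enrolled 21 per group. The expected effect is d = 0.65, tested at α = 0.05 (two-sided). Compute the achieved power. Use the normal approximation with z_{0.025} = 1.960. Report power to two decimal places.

power ≈ 0.56

For two equal groups, power = Φ(d·√(n/2) − z_{α/2}).
d·√(n/2) = 0.65 × √(21/2) = 0.65 × 3.240 = 2.106.
z_β = 2.106 − 1.960 = 0.146.
Power = Φ(0.146) = 0.558.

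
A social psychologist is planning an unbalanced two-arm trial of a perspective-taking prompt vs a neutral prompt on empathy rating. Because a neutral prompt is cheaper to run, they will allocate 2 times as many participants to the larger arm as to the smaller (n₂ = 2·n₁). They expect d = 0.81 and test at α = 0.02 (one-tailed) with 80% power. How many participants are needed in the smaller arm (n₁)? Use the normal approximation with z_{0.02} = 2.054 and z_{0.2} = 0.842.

With allocation ratio k = n₂/n₁ = 2, Var(x̄₁−x̄₂) = σ²(1/n₁ + 1/(k·n₁)) = σ²·(k+1)/(k·n₁).
So n₁ = (1 + 1/k)·((z_{α} + z_β)/d)² = 1.500 × (2.896/0.81)².
n₁ = 1.500 × 12.78 = 19.2.
Round up: n₁ = 20, giving n₂ = 2 × 20 = 40.

n₁ = 20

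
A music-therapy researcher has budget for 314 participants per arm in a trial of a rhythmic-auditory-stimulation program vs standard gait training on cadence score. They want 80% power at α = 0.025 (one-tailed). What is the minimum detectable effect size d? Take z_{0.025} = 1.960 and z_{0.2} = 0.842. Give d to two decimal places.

For two independent groups of n = 314 each: d_min = (z_{α} + z_β)·√(2/n).
z-sum = 1.960 + 0.842 = 2.802.
d_min = 2.802 × √(2/314) = 2.802 × 0.0798 = 0.224.

d_min ≈ 0.22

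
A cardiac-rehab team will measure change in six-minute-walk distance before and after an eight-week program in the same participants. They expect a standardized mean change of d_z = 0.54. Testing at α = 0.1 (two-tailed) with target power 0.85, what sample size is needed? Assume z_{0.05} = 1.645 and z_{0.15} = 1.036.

n = 25 pairs

For a paired (one-sample on differences) test: n = ((z_{α/2} + z_β) / d)².
z_{α/2} + z_β = 1.645 + 1.036 = 2.681.
n = (2.681 / 0.54)² = 4.965² = 24.65.
Round up.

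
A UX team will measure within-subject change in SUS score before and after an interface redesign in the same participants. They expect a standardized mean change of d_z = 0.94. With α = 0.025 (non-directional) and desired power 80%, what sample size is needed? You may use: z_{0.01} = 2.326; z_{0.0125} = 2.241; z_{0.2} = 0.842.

n = 11 pairs

For a paired (one-sample on differences) test: n = ((z_{α/2} + z_β) / d)².
z_{α/2} + z_β = 2.241 + 0.842 = 3.083.
n = (3.083 / 0.94)² = 3.280² = 10.76.
Round up.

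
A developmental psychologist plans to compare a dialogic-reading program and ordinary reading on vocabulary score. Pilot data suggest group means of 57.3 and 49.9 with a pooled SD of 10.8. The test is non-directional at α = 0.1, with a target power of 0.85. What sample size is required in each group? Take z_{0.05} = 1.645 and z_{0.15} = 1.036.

n = 31 per group

Cohen's d = |M₁ − M₂| / SD_pooled = |57.3 − 49.9| / 10.8 = 7.4 / 10.8 = 0.685.
For two independent groups with equal n: n = 2·((z_{α/2} + z_β) / d)².
z_{α/2} + z_β = 1.645 + 1.036 = 2.681.
n = 2 × (2.681 / 0.685)² = 2 × 3.914² = 2 × 15.32 = 30.6.
Round up to the next whole participant.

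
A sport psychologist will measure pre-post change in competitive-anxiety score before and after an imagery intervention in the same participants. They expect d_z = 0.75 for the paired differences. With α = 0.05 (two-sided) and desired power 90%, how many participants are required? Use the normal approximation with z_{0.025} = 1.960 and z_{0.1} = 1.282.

n = 19 pairs

For a paired (one-sample on differences) test: n = ((z_{α/2} + z_β) / d)².
z_{α/2} + z_β = 1.960 + 1.282 = 3.242.
n = (3.242 / 0.75)² = 4.323² = 18.69.
Round up.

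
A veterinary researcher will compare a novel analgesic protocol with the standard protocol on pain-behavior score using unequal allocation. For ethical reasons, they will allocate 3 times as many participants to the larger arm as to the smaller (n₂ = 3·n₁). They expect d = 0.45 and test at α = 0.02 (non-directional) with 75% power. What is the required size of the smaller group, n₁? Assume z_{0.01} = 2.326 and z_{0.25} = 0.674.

n₁ = 60

With allocation ratio k = n₂/n₁ = 3, Var(x̄₁−x̄₂) = σ²(1/n₁ + 1/(k·n₁)) = σ²·(k+1)/(k·n₁).
So n₁ = (1 + 1/k)·((z_{α/2} + z_β)/d)² = 1.333 × (3.000/0.45)².
n₁ = 1.333 × 44.44 = 59.3.
Round up: n₁ = 60, giving n₂ = 3 × 60 = 180.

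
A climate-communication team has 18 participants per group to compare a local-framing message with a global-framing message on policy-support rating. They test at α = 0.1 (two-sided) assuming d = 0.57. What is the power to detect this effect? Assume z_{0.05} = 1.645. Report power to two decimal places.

For two equal groups, power = Φ(d·√(n/2) − z_{α/2}).
d·√(n/2) = 0.57 × √(18/2) = 0.57 × 3.000 = 1.710.
z_β = 1.710 − 1.645 = 0.065.
Power = Φ(0.065) = 0.526.

power ≈ 0.53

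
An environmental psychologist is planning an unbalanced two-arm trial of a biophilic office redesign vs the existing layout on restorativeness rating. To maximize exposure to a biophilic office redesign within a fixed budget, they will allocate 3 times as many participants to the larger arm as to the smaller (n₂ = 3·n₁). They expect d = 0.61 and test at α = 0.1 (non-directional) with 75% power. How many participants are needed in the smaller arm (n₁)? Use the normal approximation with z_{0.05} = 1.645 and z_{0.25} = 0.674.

n₁ = 20

With allocation ratio k = n₂/n₁ = 3, Var(x̄₁−x̄₂) = σ²(1/n₁ + 1/(k·n₁)) = σ²·(k+1)/(k·n₁).
So n₁ = (1 + 1/k)·((z_{α/2} + z_β)/d)² = 1.333 × (2.319/0.61)².
n₁ = 1.333 × 14.45 = 19.3.
Round up: n₁ = 20, giving n₂ = 3 × 20 = 60.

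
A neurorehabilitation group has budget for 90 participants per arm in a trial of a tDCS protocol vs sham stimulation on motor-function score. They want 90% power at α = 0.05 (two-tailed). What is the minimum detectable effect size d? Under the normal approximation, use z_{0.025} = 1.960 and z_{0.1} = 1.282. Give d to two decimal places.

d_min ≈ 0.48

For two independent groups of n = 90 each: d_min = (z_{α/2} + z_β)·√(2/n).
z-sum = 1.960 + 1.282 = 3.242.
d_min = 3.242 × √(2/90) = 3.242 × 0.1491 = 0.483.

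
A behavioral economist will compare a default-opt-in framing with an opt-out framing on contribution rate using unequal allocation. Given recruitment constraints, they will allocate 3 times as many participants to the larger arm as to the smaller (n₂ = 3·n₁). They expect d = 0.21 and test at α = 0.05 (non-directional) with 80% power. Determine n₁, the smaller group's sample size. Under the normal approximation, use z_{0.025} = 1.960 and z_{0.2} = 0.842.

With allocation ratio k = n₂/n₁ = 3, Var(x̄₁−x̄₂) = σ²(1/n₁ + 1/(k·n₁)) = σ²·(k+1)/(k·n₁).
So n₁ = (1 + 1/k)·((z_{α/2} + z_β)/d)² = 1.333 × (2.802/0.21)².
n₁ = 1.333 × 178.03 = 237.4.
Round up: n₁ = 238, giving n₂ = 3 × 238 = 714.

n₁ = 238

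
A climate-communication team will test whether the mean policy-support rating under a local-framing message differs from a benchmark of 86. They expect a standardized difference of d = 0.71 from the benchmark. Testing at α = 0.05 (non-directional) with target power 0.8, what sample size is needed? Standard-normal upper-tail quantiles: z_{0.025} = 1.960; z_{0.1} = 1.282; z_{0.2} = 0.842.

n = 16

For a one-sample test: n = ((z_{α/2} + z_β) / d)².
z_{α/2} + z_β = 1.960 + 0.842 = 2.802.
n = (2.802 / 0.71)² = 3.946² = 15.57.
Round up.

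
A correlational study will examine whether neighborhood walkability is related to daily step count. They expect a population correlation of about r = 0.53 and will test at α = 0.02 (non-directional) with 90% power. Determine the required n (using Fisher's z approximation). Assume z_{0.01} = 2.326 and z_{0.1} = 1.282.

n = 41

Fisher's z: C = ½·ln((1+r)/(1−r)) = ½·ln(3.2553) = 0.5901.
n = ((z_{α/2} + z_β)/C)² + 3.
(2.326 + 1.282) / 0.5901 = 3.608 / 0.5901 = 6.114.
n = 6.114² + 3 = 37.38 + 3 = 40.4.
Round up.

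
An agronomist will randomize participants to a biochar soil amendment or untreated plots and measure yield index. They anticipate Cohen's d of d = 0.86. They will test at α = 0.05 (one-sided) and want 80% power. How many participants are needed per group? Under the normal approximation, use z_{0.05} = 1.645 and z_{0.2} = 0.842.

For two independent groups with equal n: n = 2·((z_{α} + z_β) / d)².
z_{α} + z_β = 1.645 + 0.842 = 2.487.
n = 2 × (2.487 / 0.86)² = 2 × 2.892² = 2 × 8.36 = 16.7.
Round up to the next whole participant.

n = 17 per group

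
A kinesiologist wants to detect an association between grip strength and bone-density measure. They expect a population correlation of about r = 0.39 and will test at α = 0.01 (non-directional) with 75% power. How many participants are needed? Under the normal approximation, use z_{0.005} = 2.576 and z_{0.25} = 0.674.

Fisher's z: C = ½·ln((1+r)/(1−r)) = ½·ln(2.2787) = 0.4118.
n = ((z_{α/2} + z_β)/C)² + 3.
(2.576 + 0.674) / 0.4118 = 3.250 / 0.4118 = 7.892.
n = 7.892² + 3 = 62.29 + 3 = 65.3.
Round up.

n = 66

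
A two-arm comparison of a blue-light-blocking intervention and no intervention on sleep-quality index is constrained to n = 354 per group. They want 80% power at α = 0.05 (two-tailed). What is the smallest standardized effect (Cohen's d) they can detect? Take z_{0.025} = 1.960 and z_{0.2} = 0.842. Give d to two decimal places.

d_min ≈ 0.21

For two independent groups of n = 354 each: d_min = (z_{α/2} + z_β)·√(2/n).
z-sum = 1.960 + 0.842 = 2.802.
d_min = 2.802 × √(2/354) = 2.802 × 0.0752 = 0.211.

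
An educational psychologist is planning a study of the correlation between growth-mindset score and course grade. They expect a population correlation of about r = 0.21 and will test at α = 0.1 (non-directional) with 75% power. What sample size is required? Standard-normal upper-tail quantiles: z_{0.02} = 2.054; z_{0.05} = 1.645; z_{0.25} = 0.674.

n = 122

Fisher's z: C = ½·ln((1+r)/(1−r)) = ½·ln(1.5316) = 0.2132.
n = ((z_{α/2} + z_β)/C)² + 3.
(1.645 + 0.674) / 0.2132 = 2.319 / 0.2132 = 10.877.
n = 10.877² + 3 = 118.31 + 3 = 121.3.
Round up.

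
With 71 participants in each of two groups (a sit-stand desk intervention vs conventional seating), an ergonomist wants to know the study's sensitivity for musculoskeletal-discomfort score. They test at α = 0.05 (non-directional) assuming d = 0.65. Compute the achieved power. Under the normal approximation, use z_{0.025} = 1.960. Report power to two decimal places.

For two equal groups, power = Φ(d·√(n/2) − z_{α/2}).
d·√(n/2) = 0.65 × √(71/2) = 0.65 × 5.958 = 3.873.
z_β = 3.873 − 1.960 = 1.913.
Power = Φ(1.913) = 0.972.

power ≈ 0.97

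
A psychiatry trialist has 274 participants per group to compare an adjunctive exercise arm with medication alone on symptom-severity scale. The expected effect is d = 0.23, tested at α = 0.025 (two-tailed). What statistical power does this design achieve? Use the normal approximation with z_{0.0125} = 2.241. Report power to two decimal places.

For two equal groups, power = Φ(d·√(n/2) − z_{α/2}).
d·√(n/2) = 0.23 × √(274/2) = 0.23 × 11.705 = 2.692.
z_β = 2.692 − 2.241 = 0.451.
Power = Φ(0.451) = 0.674.

power ≈ 0.67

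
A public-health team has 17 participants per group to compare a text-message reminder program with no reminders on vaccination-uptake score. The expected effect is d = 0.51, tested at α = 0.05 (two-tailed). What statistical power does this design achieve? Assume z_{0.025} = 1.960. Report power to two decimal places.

For two equal groups, power = Φ(d·√(n/2) − z_{α/2}).
d·√(n/2) = 0.51 × √(17/2) = 0.51 × 2.915 = 1.487.
z_β = 1.487 − 1.960 = -0.473.
Power = Φ(-0.473) = 0.318.

power ≈ 0.32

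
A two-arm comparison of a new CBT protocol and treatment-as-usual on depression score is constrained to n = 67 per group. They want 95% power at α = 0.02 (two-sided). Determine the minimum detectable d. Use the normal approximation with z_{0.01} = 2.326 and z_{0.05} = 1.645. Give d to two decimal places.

For two independent groups of n = 67 each: d_min = (z_{α/2} + z_β)·√(2/n).
z-sum = 2.326 + 1.645 = 3.971.
d_min = 3.971 × √(2/67) = 3.971 × 0.1728 = 0.686.

d_min ≈ 0.69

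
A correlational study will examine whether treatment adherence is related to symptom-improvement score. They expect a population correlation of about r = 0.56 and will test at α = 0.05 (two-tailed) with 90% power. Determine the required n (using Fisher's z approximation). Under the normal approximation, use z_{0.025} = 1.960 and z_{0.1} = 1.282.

Fisher's z: C = ½·ln((1+r)/(1−r)) = ½·ln(3.5455) = 0.6328.
n = ((z_{α/2} + z_β)/C)² + 3.
(1.960 + 1.282) / 0.6328 = 3.242 / 0.6328 = 5.123.
n = 5.123² + 3 = 26.25 + 3 = 29.2.
Round up.

n = 30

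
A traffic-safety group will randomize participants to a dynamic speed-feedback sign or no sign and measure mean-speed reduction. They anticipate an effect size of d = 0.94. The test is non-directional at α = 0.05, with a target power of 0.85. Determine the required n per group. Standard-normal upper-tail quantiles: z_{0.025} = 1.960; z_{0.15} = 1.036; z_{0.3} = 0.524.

For two independent groups with equal n: n = 2·((z_{α/2} + z_β) / d)².
z_{α/2} + z_β = 1.960 + 1.036 = 2.996.
n = 2 × (2.996 / 0.94)² = 2 × 3.187² = 2 × 10.16 = 20.3.
Round up to the next whole participant.

n = 21 per group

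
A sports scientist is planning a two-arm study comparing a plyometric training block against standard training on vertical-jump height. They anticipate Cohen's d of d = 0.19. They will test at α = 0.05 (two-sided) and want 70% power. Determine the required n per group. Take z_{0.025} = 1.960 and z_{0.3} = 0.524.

n = 342 per group

For two independent groups with equal n: n = 2·((z_{α/2} + z_β) / d)².
z_{α/2} + z_β = 1.960 + 0.524 = 2.484.
n = 2 × (2.484 / 0.19)² = 2 × 13.074² = 2 × 170.92 = 341.8.
Round up to the next whole participant.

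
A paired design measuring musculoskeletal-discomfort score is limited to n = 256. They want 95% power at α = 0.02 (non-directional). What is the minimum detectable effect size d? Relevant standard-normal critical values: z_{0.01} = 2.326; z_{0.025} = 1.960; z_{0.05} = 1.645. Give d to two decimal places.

For a single sample (or paired design) of n = 256: d_min = (z_{α/2} + z_β)/√n.
z-sum = 2.326 + 1.645 = 3.971.
d_min = 3.971 / √256 = 3.971 / 16.000 = 0.248.

d_min ≈ 0.25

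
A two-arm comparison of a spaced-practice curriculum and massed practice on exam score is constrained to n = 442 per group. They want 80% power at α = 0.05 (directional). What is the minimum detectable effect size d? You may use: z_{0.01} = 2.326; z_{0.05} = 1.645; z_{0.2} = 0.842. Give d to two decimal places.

For two independent groups of n = 442 each: d_min = (z_{α} + z_β)·√(2/n).
z-sum = 1.645 + 0.842 = 2.487.
d_min = 2.487 × √(2/442) = 2.487 × 0.0673 = 0.167.

d_min ≈ 0.17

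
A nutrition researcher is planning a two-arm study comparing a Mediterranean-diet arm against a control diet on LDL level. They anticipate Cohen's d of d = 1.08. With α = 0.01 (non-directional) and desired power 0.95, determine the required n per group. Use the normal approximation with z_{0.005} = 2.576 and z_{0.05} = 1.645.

n = 31 per group

For two independent groups with equal n: n = 2·((z_{α/2} + z_β) / d)².
z_{α/2} + z_β = 2.576 + 1.645 = 4.221.
n = 2 × (4.221 / 1.08)² = 2 × 3.908² = 2 × 15.28 = 30.6.
Round up to the next whole participant.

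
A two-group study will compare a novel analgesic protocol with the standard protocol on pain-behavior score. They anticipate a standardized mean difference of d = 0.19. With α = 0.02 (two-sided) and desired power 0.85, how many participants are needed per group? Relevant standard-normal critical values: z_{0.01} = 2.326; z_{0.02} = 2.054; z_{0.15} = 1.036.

n = 627 per group

For two independent groups with equal n: n = 2·((z_{α/2} + z_β) / d)².
z_{α/2} + z_β = 2.326 + 1.036 = 3.362.
n = 2 × (3.362 / 0.19)² = 2 × 17.695² = 2 × 313.10 = 626.2.
Round up to the next whole participant.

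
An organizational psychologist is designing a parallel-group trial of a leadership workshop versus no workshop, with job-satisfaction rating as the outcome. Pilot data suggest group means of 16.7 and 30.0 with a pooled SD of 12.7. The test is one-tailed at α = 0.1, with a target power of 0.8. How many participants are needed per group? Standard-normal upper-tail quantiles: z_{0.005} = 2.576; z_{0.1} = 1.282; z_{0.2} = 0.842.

n = 9 per group

Cohen's d = |M₁ − M₂| / SD_pooled = |16.7 − 30.0| / 12.7 = 13.3 / 12.7 = 1.047.
For two independent groups with equal n: n = 2·((z_{α} + z_β) / d)².
z_{α} + z_β = 1.282 + 0.842 = 2.124.
n = 2 × (2.124 / 1.047)² = 2 × 2.029² = 2 × 4.12 = 8.2.
Round up to the next whole participant.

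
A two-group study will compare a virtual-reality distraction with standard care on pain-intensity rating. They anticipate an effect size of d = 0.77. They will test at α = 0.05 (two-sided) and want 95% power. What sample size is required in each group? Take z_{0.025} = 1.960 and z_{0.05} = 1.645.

For two independent groups with equal n: n = 2·((z_{α/2} + z_β) / d)².
z_{α/2} + z_β = 1.960 + 1.645 = 3.605.
n = 2 × (3.605 / 0.77)² = 2 × 4.682² = 2 × 21.92 = 43.8.
Round up to the next whole participant.

n = 44 per group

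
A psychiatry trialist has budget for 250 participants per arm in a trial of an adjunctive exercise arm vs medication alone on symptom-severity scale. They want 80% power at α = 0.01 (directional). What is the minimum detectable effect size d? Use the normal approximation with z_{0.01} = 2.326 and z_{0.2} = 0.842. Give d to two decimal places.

d_min ≈ 0.28

For two independent groups of n = 250 each: d_min = (z_{α} + z_β)·√(2/n).
z-sum = 2.326 + 0.842 = 3.168.
d_min = 3.168 × √(2/250) = 3.168 × 0.0894 = 0.283.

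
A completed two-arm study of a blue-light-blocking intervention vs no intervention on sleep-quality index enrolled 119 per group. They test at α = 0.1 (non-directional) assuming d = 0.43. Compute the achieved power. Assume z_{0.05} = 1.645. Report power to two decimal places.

For two equal groups, power = Φ(d·√(n/2) − z_{α/2}).
d·√(n/2) = 0.43 × √(119/2) = 0.43 × 7.714 = 3.317.
z_β = 3.317 − 1.645 = 1.672.
Power = Φ(1.672) = 0.953.

power ≈ 0.95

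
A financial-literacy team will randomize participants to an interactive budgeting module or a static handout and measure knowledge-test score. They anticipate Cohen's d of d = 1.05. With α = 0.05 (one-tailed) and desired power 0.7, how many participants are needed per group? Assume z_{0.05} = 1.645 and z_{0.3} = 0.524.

For two independent groups with equal n: n = 2·((z_{α} + z_β) / d)².
z_{α} + z_β = 1.645 + 0.524 = 2.169.
n = 2 × (2.169 / 1.05)² = 2 × 2.066² = 2 × 4.27 = 8.5.
Round up to the next whole participant.

n = 9 per group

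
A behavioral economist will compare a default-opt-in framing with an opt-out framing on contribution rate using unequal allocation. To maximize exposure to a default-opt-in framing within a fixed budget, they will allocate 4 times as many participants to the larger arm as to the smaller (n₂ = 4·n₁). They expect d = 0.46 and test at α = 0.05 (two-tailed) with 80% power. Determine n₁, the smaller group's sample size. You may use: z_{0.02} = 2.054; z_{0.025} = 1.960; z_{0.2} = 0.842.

n₁ = 47

With allocation ratio k = n₂/n₁ = 4, Var(x̄₁−x̄₂) = σ²(1/n₁ + 1/(k·n₁)) = σ²·(k+1)/(k·n₁).
So n₁ = (1 + 1/k)·((z_{α/2} + z_β)/d)² = 1.250 × (2.802/0.46)².
n₁ = 1.250 × 37.10 = 46.4.
Round up: n₁ = 47, giving n₂ = 4 × 47 = 188.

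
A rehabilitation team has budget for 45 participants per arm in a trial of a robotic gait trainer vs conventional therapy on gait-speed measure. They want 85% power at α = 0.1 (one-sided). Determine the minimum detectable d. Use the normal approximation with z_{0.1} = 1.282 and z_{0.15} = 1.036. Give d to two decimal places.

For two independent groups of n = 45 each: d_min = (z_{α} + z_β)·√(2/n).
z-sum = 1.282 + 1.036 = 2.318.
d_min = 2.318 × √(2/45) = 2.318 × 0.2108 = 0.489.

d_min ≈ 0.49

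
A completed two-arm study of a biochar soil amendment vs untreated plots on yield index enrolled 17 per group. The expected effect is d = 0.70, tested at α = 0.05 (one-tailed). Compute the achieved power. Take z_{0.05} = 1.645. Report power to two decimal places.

power ≈ 0.65

For two equal groups, power = Φ(d·√(n/2) − z_{α}).
d·√(n/2) = 0.70 × √(17/2) = 0.70 × 2.915 = 2.041.
z_β = 2.041 − 1.645 = 0.396.
Power = Φ(0.396) = 0.654.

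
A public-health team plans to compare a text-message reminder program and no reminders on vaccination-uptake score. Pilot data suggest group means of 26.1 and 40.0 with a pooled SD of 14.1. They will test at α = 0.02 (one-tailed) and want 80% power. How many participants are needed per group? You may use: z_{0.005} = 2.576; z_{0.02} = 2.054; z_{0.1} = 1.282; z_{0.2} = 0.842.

n = 18 per group

Cohen's d = |M₁ − M₂| / SD_pooled = |26.1 − 40.0| / 14.1 = 13.9 / 14.1 = 0.986.
For two independent groups with equal n: n = 2·((z_{α} + z_β) / d)².
z_{α} + z_β = 2.054 + 0.842 = 2.896.
n = 2 × (2.896 / 0.986)² = 2 × 2.937² = 2 × 8.63 = 17.3.
Round up to the next whole participant.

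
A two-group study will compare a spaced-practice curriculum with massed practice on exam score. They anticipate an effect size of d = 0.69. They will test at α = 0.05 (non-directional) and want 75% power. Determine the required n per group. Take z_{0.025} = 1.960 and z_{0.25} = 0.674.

For two independent groups with equal n: n = 2·((z_{α/2} + z_β) / d)².
z_{α/2} + z_β = 1.960 + 0.674 = 2.634.
n = 2 × (2.634 / 0.69)² = 2 × 3.817² = 2 × 14.57 = 29.1.
Round up to the next whole participant.

n = 30 per group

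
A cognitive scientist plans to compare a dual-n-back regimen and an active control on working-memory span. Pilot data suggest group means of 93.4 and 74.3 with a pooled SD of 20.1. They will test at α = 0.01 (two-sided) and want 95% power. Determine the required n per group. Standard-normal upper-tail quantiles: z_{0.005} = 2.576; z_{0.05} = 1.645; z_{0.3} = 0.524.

Cohen's d = |M₁ − M₂| / SD_pooled = |93.4 − 74.3| / 20.1 = 19.1 / 20.1 = 0.950.
For two independent groups with equal n: n = 2·((z_{α/2} + z_β) / d)².
z_{α/2} + z_β = 2.576 + 1.645 = 4.221.
n = 2 × (4.221 / 0.950)² = 2 × 4.443² = 2 × 19.74 = 39.5.
Round up to the next whole participant.

n = 40 per group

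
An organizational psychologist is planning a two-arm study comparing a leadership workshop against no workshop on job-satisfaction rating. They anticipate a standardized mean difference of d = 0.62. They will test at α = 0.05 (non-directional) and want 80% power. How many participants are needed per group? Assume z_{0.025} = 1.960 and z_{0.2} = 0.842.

n = 41 per group

For two independent groups with equal n: n = 2·((z_{α/2} + z_β) / d)².
z_{α/2} + z_β = 1.960 + 0.842 = 2.802.
n = 2 × (2.802 / 0.62)² = 2 × 4.519² = 2 × 20.42 = 40.8.
Round up to the next whole participant.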